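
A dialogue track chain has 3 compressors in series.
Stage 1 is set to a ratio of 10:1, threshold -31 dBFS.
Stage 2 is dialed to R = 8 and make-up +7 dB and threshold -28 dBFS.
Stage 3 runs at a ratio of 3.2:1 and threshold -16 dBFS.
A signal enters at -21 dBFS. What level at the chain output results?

Stage 1: -21 dBFS is 10 dB over -31 dBFS; at 10:1 that becomes 1 dB over, giving -30 dBFS.
Stage 2: -30 dBFS ≤ -28 dBFS, so stage 2 doesn't engage; make-up brings it to -23 dBFS.
Stage 3: -23 dBFS is at or below the -16 dBFS threshold — no compression; output -23 dBFS.

-23 dBFS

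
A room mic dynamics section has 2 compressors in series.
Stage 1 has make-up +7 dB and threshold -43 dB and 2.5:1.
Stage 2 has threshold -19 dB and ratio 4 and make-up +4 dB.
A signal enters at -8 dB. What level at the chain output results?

Stage 1: overshoot 35 dB → 35/2.5 = 14 dB → -29 dB; +7 dB make-up → -22 dB.
Stage 2: -22 dB is at or below the -19 dB threshold — no compression; make-up brings it to -18 dB.

-18 dB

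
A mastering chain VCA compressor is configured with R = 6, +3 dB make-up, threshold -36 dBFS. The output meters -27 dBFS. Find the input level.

0 dBFS

Stripping the +3 dB make-up gives -30 dBFS at the gain stage.
The compressed level sits -30 − (-36) = 6 dB over threshold.
Input overshoot = R × output overshoot = 36 dB → input = -36 + 36 = 0 dBFS.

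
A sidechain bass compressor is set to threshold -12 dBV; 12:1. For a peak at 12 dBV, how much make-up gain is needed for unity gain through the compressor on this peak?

The peak compresses to -12 + 24/12 = -10 dBV.
To reach 12 dBV requires 12 − (-10) = 22 dB of make-up.

22 dB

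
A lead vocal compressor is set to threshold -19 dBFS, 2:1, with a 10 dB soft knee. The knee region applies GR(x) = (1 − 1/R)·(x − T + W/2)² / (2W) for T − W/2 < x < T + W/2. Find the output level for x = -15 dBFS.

x − T + W/2 = -15 − (-19) + 5 = 9.
GR = (1 − 1/2) × 9² / 20 = 0.5 × 81 / 20 = 2.025 dB.
Output = -15 − 2.025 = -17.025 dBFS.

-17.025 dBFS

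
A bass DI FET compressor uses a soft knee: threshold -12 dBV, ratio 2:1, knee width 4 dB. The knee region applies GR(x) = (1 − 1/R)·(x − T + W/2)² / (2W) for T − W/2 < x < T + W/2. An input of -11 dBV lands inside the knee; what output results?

x − T + W/2 = -11 − (-12) + 2 = 3.
GR = (1 − 1/2) × 3² / 8 = 0.5 × 9 / 8 = 0.5625 dB.
Output = -11 − 0.5625 = -11.5625 dBV.

-11.5625 dBV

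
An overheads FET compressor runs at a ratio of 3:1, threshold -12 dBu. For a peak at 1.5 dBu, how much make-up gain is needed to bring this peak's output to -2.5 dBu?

5 dB

The peak compresses to -12 + 13.5/3 = -7.5 dBu.
To reach -2.5 dBu requires -2.5 − (-7.5) = 5 dB of make-up.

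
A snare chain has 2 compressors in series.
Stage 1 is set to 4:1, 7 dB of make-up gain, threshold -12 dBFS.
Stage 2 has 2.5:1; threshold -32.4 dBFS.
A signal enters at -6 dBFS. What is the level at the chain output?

-20.84 dBFS

Stage 1: -6 dBFS is 6 dB over -12 dBFS; at 4:1 that becomes 1.5 dB over, giving -10.5 dBFS; +7 dB make-up → -3.5 dBFS.
Stage 2: -3.5 dBFS is 28.9 dB over -32.4 dBFS; at 2.5:1 that becomes 11.56 dB over, giving -20.84 dBFS.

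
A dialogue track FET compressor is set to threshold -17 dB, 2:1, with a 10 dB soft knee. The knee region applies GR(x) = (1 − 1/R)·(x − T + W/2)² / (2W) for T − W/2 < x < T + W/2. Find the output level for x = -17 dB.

x − T + W/2 = -17 − (-17) + 5 = 5.
GR = (1 − 1/2) × 5² / 20 = 0.5 × 25 / 20 = 0.625 dB.
Output = -17 − 0.625 = -17.625 dB.

-17.625 dB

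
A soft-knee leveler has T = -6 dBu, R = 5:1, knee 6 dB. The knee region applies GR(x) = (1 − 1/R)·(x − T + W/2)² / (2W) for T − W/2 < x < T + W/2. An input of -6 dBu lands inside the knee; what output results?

x − T + W/2 = -6 − (-6) + 3 = 3.
GR = (1 − 1/5) × 3² / 12 = 0.8 × 9 / 12 = 0.6 dB.
Output = -6 − 0.6 = -6.6 dBu.

-6.6 dBu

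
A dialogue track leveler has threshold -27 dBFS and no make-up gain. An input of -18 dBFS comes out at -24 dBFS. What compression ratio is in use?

Input overshoot = -18 − (-27) = 9 dB; output overshoot = -24 − (-27) = 3 dB.
Ratio = 9 / 3 = 3.

3:1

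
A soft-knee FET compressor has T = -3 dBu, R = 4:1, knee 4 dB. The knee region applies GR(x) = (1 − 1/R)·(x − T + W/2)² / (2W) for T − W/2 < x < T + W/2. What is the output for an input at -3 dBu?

x − T + W/2 = -3 − (-3) + 2 = 2.
GR = (1 − 1/4) × 2² / 8 = 0.75 × 4 / 8 = 0.375 dB.
Output = -3 − 0.375 = -3.375 dBu.

-3.375 dBu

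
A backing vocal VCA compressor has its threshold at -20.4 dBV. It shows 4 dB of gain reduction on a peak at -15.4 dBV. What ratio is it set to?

Input overshoot = -15.4 − (-20.4) = 5 dB.
Output overshoot = 5 − 4 = 1 dB.
Ratio = input overshoot / output overshoot = 5 / 1 = 5.

5:1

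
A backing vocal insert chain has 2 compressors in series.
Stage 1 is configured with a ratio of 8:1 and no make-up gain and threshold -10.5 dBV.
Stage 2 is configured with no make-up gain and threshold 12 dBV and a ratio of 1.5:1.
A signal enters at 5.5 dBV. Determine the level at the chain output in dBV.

Stage 1: 16 dB above -10.5 dBV, reduced 8:1 to 2 dB above → -8.5 dBV.
Stage 2: -8.5 dBV is at or below the 12 dBV threshold — no compression; output -8.5 dBV.

-8.5 dBV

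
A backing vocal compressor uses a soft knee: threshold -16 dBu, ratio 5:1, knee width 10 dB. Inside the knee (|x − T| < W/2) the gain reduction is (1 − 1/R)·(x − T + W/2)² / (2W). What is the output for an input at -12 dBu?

x − T + W/2 = -12 − (-16) + 5 = 9.
GR = (1 − 1/5) × 9² / 20 = 0.8 × 81 / 20 = 3.24 dB.
Output = -12 − 3.24 = -15.24 dBu.

-15.24 dBu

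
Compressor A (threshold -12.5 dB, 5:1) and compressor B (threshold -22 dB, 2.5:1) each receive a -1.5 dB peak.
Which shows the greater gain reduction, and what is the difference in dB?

A: overshoot 11 dB → output overshoot 2.2 dB → GR 8.8 dB.
B: overshoot 20.5 dB → output overshoot 8.2 dB → GR 12.3 dB.
B reduces 3.5 dB more.

B, by 3.5 dB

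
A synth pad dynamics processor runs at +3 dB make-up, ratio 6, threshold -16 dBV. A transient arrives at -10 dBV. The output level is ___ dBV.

-12 dBV

The input is 6 dB above the -16 dBV threshold.
The 6 dB excess becomes 1 dB after 6:1 reduction.
So the level is -16 + 1 = -15 dBV; make-up adds 3 dB, giving -12 dBV.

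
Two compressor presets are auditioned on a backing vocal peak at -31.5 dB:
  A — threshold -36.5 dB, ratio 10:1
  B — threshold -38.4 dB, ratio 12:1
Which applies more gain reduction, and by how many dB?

A: GR = 5 − 5/10 = 4.5 dB.
B: GR = 6.9 − 6.9/12 = 6.325 dB.
B applies 1.825 dB more gain reduction.

B, by 1.825 dB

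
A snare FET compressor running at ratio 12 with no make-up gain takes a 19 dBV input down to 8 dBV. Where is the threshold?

7 dBV

Gain reduction = 19 − 8 = 11 dB; output overshoot = GR / (R − 1) = 11 / 11 = 1 dB.
Threshold = output − output overshoot = 8 − 1 = 7 dBV.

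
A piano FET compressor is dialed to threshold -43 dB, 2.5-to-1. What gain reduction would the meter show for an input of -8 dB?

21 dB

-8 dB exceeds the threshold by 35 dB.
At 2.5:1, output sits 35/2.5 = 14 dB above threshold.
GR = overshoot in − overshoot out = 35 − 14 = 21 dB.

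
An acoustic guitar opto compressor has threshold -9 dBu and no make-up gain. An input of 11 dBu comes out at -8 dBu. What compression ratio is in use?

20:1

Input overshoot = 11 − (-9) = 20 dB; output overshoot = -8 − (-9) = 1 dB.
Ratio = 20 / 1 = 20.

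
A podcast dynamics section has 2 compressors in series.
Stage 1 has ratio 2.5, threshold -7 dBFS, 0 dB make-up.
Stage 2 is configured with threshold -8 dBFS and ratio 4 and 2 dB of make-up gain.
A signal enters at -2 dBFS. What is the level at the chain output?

Stage 1: -2 dBFS is 5 dB over -7 dBFS; at 2.5:1 that becomes 2 dB over, giving -5 dBFS.
Stage 2: -5 dBFS is 3 dB over -8 dBFS; at 4:1 that becomes 0.75 dB over, giving -7.25 dBFS; +2 dB make-up → -5.25 dBFS.

-5.25 dBFS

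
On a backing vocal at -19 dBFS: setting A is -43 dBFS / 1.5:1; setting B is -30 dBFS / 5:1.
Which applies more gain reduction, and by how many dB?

A: 24 dB over, compressed to 16 dB over, so 8 dB of GR.
B: 11 dB over, compressed to 2.2 dB over, so 8.8 dB of GR.
B reduces 0.8 dB more.

B, by 0.8 dB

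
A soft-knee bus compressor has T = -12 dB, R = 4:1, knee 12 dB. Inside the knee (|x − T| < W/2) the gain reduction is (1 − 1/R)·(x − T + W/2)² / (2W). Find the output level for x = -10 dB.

x − T + W/2 = -10 − (-12) + 6 = 8.
GR = (1 − 1/4) × 8² / 24 = 0.75 × 64 / 24 = 2 dB.
Output = -10 − 2 = -12 dB.

-12 dB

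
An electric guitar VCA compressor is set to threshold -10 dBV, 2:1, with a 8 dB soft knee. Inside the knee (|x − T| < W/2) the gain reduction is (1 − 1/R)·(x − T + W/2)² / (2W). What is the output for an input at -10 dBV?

-10.5 dBV

x − T + W/2 = -10 − (-10) + 4 = 4.
GR = (1 − 1/2) × 4² / 16 = 0.5 × 16 / 16 = 0.5 dB.
Output = -10 − 0.5 = -10.5 dBV.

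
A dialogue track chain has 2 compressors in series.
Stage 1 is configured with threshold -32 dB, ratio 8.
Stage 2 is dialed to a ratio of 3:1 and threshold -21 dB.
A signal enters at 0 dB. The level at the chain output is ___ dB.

-28 dB

Stage 1: overshoot 32 dB → 32/8 = 4 dB → -28 dB.
Stage 2: -28 dB ≤ -21 dB, so stage 2 doesn't engage; output -28 dB.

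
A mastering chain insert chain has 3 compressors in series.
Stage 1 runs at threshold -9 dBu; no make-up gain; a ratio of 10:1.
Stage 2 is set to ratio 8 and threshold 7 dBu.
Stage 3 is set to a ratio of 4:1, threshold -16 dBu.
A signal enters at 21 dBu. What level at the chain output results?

Stage 1: overshoot 30 dB → 30/10 = 3 dB → -6 dBu.
Stage 2: below threshold (-6 ≤ 7); passes unchanged; output -6 dBu.
Stage 3: 10 dB above -16 dBu, reduced 4:1 to 2.5 dB above → -13.5 dBu.

-13.5 dBu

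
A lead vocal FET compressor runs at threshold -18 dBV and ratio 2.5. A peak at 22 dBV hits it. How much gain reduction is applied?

22 dBV exceeds the threshold by 40 dB.
After 2.5:1 compression the overshoot becomes 40/2.5 = 16 dB.
GR = overshoot in − overshoot out = 40 − 16 = 24 dB.

24 dB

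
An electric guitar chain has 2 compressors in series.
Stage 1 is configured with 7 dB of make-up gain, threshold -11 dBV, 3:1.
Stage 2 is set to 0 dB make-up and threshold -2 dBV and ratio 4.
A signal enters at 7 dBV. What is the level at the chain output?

-1 dBV

Stage 1: 18 dB above -11 dBV, reduced 3:1 to 6 dB above → -5 dBV; +7 dB make-up → 2 dBV.
Stage 2: overshoot 4 dB → 4/4 = 1 dB → -1 dBV.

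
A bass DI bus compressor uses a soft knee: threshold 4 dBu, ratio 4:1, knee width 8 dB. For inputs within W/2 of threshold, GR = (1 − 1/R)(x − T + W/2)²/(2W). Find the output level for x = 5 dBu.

3.828125 dBu

x − T + W/2 = 5 − 4 + 4 = 5.
GR = (1 − 1/4) × 5² / 16 = 0.75 × 25 / 16 = 1.171875 dB.
Output = 5 − 1.171875 = 3.828125 dBu.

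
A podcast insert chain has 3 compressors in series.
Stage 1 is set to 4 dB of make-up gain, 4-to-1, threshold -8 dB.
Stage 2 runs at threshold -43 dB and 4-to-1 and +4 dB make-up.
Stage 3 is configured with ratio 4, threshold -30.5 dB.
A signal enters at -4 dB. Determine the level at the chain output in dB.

Stage 1: -4 dB is 4 dB over -8 dB; at 4:1 that becomes 1 dB over, giving -7 dB; +4 dB make-up → -3 dB.
Stage 2: 40 dB above -43 dB, reduced 4:1 to 10 dB above → -33 dB; +4 dB make-up → -29 dB.
Stage 3: -29 dB is 1.5 dB over -30.5 dB; at 4:1 that becomes 0.375 dB over, giving -30.125 dB.

-30.125 dB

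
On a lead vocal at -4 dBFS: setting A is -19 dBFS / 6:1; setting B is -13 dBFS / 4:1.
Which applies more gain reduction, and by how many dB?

A: overshoot 15 dB → output overshoot 2.5 dB → GR 12.5 dB.
B: overshoot 9 dB → output overshoot 2.25 dB → GR 6.75 dB.
Difference: 5.75 dB in favour of A.

A, by 5.75 dB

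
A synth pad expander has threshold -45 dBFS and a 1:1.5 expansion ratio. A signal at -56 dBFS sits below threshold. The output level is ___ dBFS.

Below threshold, a 1:1.5 expander applies gain = (1.5−1)×(T − x) of attenuation.
(1.5−1) × 11 = 5.5 dB, so output = -56 − 5.5 = -61.5 dBFS.

-61.5 dBFS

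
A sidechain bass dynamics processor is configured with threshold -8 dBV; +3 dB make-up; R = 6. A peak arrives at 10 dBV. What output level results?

-2 dBV

Overshoot: 10 − (-8) = 18 dB.
The 18 dB excess becomes 3 dB after 6:1 reduction.
Output = -8 + 3 = -5 dBV; make-up adds 3 dB, giving -2 dBV.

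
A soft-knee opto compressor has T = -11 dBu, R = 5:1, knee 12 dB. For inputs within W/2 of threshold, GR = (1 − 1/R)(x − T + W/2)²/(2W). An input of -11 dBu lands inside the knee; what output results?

x − T + W/2 = -11 − (-11) + 6 = 6.
GR = (1 − 1/5) × 6² / 24 = 0.8 × 36 / 24 = 1.2 dB.
Output = -11 − 1.2 = -12.2 dBu.

-12.2 dBu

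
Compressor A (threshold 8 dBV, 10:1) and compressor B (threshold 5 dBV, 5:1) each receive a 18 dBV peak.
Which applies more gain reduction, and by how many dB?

B, by 1.4 dB

A: 10 dB over, compressed to 1 dB over, so 9 dB of GR.
B: 13 dB over, compressed to 2.6 dB over, so 10.4 dB of GR.
B applies 1.4 dB more gain reduction.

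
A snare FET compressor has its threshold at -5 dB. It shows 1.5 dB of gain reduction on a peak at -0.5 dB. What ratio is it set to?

1.5:1

Input overshoot = -0.5 − (-5) = 4.5 dB.
Output overshoot = 4.5 − 1.5 = 3 dB.
Ratio = input overshoot / output overshoot = 4.5 / 3 = 1.5.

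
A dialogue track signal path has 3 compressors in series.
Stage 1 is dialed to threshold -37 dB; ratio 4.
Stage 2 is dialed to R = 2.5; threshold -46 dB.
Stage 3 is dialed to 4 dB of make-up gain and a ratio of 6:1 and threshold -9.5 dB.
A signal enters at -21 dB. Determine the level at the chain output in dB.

-36.8 dB

Stage 1: -21 dB is 16 dB over -37 dB; at 4:1 that becomes 4 dB over, giving -33 dB.
Stage 2: 13 dB above -46 dB, reduced 2.5:1 to 5.2 dB above → -40.8 dB.
Stage 3: -40.8 dB ≤ -9.5 dB, so stage 3 doesn't engage; make-up brings it to -36.8 dB.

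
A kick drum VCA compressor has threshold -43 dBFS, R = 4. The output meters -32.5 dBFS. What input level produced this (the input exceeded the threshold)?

-1 dBFS

That's 10.5 dB above the -43 dBFS threshold.
Undo the ratio: input overshoot = 10.5 × 4 = 42 dB, giving input = -1 dBFS.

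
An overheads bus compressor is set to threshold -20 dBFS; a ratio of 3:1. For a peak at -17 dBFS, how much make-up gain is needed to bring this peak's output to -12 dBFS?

7 dB

Overshoot 3 dB → 3/3 = 1 dB after compression, so the compressed level is -20 + 1 = -19 dBFS.
Make-up = target − compressed = -12 − (-19) = 7 dB.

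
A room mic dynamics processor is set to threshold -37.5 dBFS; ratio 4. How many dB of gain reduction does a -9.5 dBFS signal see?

Overshoot = -9.5 − (-37.5) = 28 dB.
After 4:1 compression the overshoot becomes 28/4 = 7 dB.
So the signal is attenuated by 28 − 7 = 21 dB.

21 dB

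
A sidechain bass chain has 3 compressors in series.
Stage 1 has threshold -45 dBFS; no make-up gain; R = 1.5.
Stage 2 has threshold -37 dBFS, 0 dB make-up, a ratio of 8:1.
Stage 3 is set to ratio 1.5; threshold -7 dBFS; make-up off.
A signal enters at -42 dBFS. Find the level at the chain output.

Stage 1: 3 dB above -45 dBFS, reduced 1.5:1 to 2 dB above → -43 dBFS.
Stage 2: -43 dBFS ≤ -37 dBFS, so stage 2 doesn't engage; output -43 dBFS.
Stage 3: -43 dBFS is at or below the -7 dBFS threshold — no compression; output -43 dBFS.

-43 dBFS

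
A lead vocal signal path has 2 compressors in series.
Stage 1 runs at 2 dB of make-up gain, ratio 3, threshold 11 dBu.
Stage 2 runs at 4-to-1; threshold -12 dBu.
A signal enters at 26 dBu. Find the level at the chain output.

-4.5 dBu

Stage 1: overshoot 15 dB → 15/3 = 5 dB → 16 dBu; +2 dB make-up → 18 dBu.
Stage 2: 18 dBu is 30 dB over -12 dBu; at 4:1 that becomes 7.5 dB over, giving -4.5 dBu.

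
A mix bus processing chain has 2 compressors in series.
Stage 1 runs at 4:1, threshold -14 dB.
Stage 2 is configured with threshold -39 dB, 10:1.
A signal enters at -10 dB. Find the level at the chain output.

-36.4 dB

Stage 1: overshoot 4 dB → 4/4 = 1 dB → -13 dB.
Stage 2: -13 dB is 26 dB over -39 dB; at 10:1 that becomes 2.6 dB over, giving -36.4 dB.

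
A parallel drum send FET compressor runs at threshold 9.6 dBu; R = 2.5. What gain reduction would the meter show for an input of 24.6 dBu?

Overshoot = 24.6 − 9.6 = 15 dB.
After 2.5:1 compression the overshoot becomes 15/2.5 = 6 dB.
Gain reduction = 15 − 6 = 9 dB.

9 dB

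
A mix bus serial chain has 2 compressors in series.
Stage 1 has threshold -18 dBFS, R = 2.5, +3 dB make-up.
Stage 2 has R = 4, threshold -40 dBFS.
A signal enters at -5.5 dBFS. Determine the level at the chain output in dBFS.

-32.5 dBFS

Stage 1: 12.5 dB above -18 dBFS, reduced 2.5:1 to 5 dB above → -13 dBFS; +3 dB make-up → -10 dBFS.
Stage 2: overshoot 30 dB → 30/4 = 7.5 dB → -32.5 dBFS.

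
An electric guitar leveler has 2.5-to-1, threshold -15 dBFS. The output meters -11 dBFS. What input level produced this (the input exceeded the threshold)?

-5 dBFS

Post-compression overshoot = -11 − (-15) = 4 dB.
Before 2.5:1 compression the overshoot was 4 × 2.5 = 10 dB, so input = -15 + 10 = -5 dBFS.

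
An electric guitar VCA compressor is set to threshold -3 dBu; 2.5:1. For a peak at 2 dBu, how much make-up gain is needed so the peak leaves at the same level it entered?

Without make-up, output = threshold + overshoot/2.5 = -3 + 2 = -1 dBu.
Gap to target: 3 dB.

3 dB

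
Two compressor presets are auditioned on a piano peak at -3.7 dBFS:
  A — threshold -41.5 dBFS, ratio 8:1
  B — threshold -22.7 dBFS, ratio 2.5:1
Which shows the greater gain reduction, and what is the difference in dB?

A, by 21.675 dB

A: 37.8 dB over, compressed to 4.725 dB over, so 33.075 dB of GR.
B: 19 dB over, compressed to 7.6 dB over, so 11.4 dB of GR.
Difference: 21.675 dB in favour of A.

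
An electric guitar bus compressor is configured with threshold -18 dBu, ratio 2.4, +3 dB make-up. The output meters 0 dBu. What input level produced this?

Remove make-up: 0 − 3 = -3 dBu.
Post-compression overshoot = -3 − (-18) = 15 dB.
Input overshoot = R × output overshoot = 36 dB → input = -18 + 36 = 18 dBu.

18 dBu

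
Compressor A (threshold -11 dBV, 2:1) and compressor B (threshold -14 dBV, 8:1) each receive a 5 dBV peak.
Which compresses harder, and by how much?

A: 16 dB over, compressed to 8 dB over, so 8 dB of GR.
B: 19 dB over, compressed to 2.375 dB over, so 16.625 dB of GR.
B reduces 8.625 dB more.

B, by 8.625 dB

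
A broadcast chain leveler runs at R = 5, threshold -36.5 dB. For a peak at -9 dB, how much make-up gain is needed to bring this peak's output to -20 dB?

11 dB

Without make-up, output = threshold + overshoot/5 = -36.5 + 5.5 = -31 dB.
Gap to target: 11 dB.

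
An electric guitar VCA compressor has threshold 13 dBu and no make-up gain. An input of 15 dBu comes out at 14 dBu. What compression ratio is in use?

Input overshoot = 15 − 13 = 2 dB; output overshoot = 14 − 13 = 1 dB.
Ratio = 2 / 1 = 2.

2:1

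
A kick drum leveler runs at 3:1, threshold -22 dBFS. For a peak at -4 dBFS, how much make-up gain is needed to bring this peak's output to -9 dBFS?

7 dB

Without make-up, output = threshold + overshoot/3 = -22 + 6 = -16 dBFS.
Gap to target: 7 dB.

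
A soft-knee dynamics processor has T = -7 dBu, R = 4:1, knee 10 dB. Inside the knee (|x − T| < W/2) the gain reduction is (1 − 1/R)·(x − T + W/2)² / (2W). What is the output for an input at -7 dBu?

x − T + W/2 = -7 − (-7) + 5 = 5.
GR = (1 − 1/4) × 5² / 20 = 0.75 × 25 / 20 = 0.9375 dB.
Output = -7 − 0.9375 = -7.9375 dBu.

-7.9375 dBu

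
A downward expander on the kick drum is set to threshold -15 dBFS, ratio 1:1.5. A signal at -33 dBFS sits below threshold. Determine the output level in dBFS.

The input is 18 dB below the -15 dBFS threshold.
A 1:1.5 expander multiplies undershoot by 1.5: 18 × 1.5 = 27 dB below threshold.
Output = -15 − 27 = -42 dBFS.

-42 dBFS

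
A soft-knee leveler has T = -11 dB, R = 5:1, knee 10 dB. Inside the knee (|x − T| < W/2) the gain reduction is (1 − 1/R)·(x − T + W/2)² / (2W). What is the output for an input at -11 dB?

x − T + W/2 = -11 − (-11) + 5 = 5.
GR = (1 − 1/5) × 5² / 20 = 0.8 × 25 / 20 = 1 dB.
Output = -11 − 1 = -12 dB.

-12 dB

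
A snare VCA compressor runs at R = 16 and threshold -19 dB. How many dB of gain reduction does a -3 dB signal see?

15 dB

The signal is 16 dB above threshold.
After 16:1 compression the overshoot becomes 16/16 = 1 dB.
Gain reduction = 16 − 1 = 15 dB.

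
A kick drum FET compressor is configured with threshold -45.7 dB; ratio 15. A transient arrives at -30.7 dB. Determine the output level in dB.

-44.7 dB

The input is 15 dB above the -45.7 dB threshold.
The 15 dB excess becomes 1 dB after 15:1 reduction.
Output = -45.7 + 1 = -44.7 dB.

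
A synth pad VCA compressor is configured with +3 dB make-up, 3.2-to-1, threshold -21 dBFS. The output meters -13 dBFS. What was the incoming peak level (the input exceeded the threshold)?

-5 dBFS

Remove make-up: -13 − 3 = -16 dBFS.
Post-compression overshoot = -16 − (-21) = 5 dB.
Before 3.2:1 compression the overshoot was 5 × 3.2 = 16 dB, so input = -21 + 16 = -5 dBFS.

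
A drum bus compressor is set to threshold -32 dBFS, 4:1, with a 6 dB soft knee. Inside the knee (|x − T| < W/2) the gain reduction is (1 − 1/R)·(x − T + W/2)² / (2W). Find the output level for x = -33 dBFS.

-33.25 dBFS

x − T + W/2 = -33 − (-32) + 3 = 2.
GR = (1 − 1/4) × 2² / 12 = 0.75 × 4 / 12 = 0.25 dB.
Output = -33 − 0.25 = -33.25 dBFS.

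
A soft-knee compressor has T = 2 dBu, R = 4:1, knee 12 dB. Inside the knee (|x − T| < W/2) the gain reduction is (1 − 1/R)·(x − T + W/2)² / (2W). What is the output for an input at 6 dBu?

x − T + W/2 = 6 − 2 + 6 = 10.
GR = (1 − 1/4) × 10² / 24 = 0.75 × 100 / 24 = 3.125 dB.
Output = 6 − 3.125 = 2.875 dBu.

2.875 dBu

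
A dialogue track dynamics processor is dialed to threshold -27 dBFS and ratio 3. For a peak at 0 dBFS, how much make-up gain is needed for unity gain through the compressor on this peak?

Overshoot 27 dB → 27/3 = 9 dB after compression, so the compressed level is -27 + 9 = -18 dBFS.
Make-up = target − compressed = 0 − (-18) = 18 dB.

18 dB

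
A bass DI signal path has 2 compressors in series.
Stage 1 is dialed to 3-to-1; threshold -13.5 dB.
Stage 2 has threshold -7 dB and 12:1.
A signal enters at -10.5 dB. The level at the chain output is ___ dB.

-12.5 dB

Stage 1: -10.5 dB is 3 dB over -13.5 dB; at 3:1 that becomes 1 dB over, giving -12.5 dB.
Stage 2: -12.5 dB is at or below the -7 dB threshold — no compression; output -12.5 dB.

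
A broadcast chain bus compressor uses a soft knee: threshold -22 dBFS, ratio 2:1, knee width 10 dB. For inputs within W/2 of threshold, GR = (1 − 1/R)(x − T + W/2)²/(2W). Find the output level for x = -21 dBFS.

-21.9 dBFS

x − T + W/2 = -21 − (-22) + 5 = 6.
GR = (1 − 1/2) × 6² / 20 = 0.5 × 36 / 20 = 0.9 dB.
Output = -21 − 0.9 = -21.9 dBFS.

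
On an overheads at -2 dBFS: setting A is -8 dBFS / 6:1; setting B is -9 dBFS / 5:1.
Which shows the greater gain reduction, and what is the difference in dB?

A: overshoot 6 dB → output overshoot 1 dB → GR 5 dB.
B: overshoot 7 dB → output overshoot 1.4 dB → GR 5.6 dB.
Difference: 0.6 dB in favour of B.

B, by 0.6 dB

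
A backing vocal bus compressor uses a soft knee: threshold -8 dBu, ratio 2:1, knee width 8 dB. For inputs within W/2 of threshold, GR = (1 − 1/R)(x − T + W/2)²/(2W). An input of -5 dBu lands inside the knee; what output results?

x − T + W/2 = -5 − (-8) + 4 = 7.
GR = (1 − 1/2) × 7² / 16 = 0.5 × 49 / 16 = 1.53125 dB.
Output = -5 − 1.53125 = -6.53125 dBu.

-6.53125 dBu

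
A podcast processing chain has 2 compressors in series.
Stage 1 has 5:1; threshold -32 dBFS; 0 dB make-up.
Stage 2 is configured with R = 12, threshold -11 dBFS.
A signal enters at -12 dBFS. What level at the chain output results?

Stage 1: -12 dBFS is 20 dB over -32 dBFS; at 5:1 that becomes 4 dB over, giving -28 dBFS.
Stage 2: -28 dBFS ≤ -11 dBFS, so stage 2 doesn't engage; output -28 dBFS.

-28 dBFS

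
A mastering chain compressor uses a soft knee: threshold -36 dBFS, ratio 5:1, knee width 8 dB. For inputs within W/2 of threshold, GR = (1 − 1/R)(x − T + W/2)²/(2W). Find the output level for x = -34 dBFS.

-35.8 dBFS

x − T + W/2 = -34 − (-36) + 4 = 6.
GR = (1 − 1/5) × 6² / 16 = 0.8 × 36 / 16 = 1.8 dB.
Output = -34 − 1.8 = -35.8 dBFS.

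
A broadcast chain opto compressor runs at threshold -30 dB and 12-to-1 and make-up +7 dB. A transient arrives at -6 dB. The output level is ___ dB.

-21 dB

Overshoot: -6 − (-30) = 24 dB.
At 12:1 the overshoot is divided by 12, leaving 2 dB above threshold.
So the level is -30 + 2 = -28 dB; make-up adds 7 dB, giving -21 dB.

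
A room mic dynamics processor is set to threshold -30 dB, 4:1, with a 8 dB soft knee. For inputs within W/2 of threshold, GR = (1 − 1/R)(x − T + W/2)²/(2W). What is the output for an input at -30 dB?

-30.75 dB

x − T + W/2 = -30 − (-30) + 4 = 4.
GR = (1 − 1/4) × 4² / 16 = 0.75 × 16 / 16 = 0.75 dB.
Output = -30 − 0.75 = -30.75 dB.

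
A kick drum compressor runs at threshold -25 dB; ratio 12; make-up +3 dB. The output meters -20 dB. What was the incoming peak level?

-1 dB

Before make-up, the level was -20 − 3 = -23 dB.
That's 2 dB above the -25 dB threshold.
Input overshoot = R × output overshoot = 24 dB → input = -25 + 24 = -1 dB.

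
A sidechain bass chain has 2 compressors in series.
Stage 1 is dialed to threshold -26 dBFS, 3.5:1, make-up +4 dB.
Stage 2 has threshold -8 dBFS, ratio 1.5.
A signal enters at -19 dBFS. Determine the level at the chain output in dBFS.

-20 dBFS

Stage 1: 7 dB above -26 dBFS, reduced 3.5:1 to 2 dB above → -24 dBFS; +4 dB make-up → -20 dBFS.
Stage 2: below threshold (-20 ≤ -8); passes unchanged; output -20 dBFS.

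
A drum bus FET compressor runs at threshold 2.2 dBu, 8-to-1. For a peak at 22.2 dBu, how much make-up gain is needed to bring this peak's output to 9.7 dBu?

5 dB

Without make-up, output = threshold + overshoot/8 = 2.2 + 2.5 = 4.7 dBu.
Gap to target: 5 dB.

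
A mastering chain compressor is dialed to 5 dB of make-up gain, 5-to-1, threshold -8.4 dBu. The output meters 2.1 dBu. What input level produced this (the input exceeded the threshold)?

19.1 dBu

Before make-up, the level was 2.1 − 5 = -2.9 dBu.
The compressed level sits -2.9 − (-8.4) = 5.5 dB over threshold.
Before 5:1 compression the overshoot was 5.5 × 5 = 27.5 dB, so input = -8.4 + 27.5 = 19.1 dBu.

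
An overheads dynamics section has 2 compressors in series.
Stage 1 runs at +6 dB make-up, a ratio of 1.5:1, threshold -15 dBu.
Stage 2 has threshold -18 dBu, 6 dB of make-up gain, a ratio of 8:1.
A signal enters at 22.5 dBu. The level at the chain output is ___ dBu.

Stage 1: 37.5 dB above -15 dBu, reduced 1.5:1 to 25 dB above → 10 dBu; +6 dB make-up → 16 dBu.
Stage 2: 34 dB above -18 dBu, reduced 8:1 to 4.25 dB above → -13.75 dBu; +6 dB make-up → -7.75 dBu.

-7.75 dBu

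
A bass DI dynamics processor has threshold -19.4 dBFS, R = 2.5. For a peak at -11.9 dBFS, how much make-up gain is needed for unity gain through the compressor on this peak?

The peak compresses to -19.4 + 7.5/2.5 = -16.4 dBFS.
To reach -11.9 dBFS requires -11.9 − (-16.4) = 4.5 dB of make-up.

4.5 dB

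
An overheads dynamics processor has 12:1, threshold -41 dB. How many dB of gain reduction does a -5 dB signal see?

Overshoot = -5 − (-41) = 36 dB.
At 12:1, output sits 36/12 = 3 dB above threshold.
Gain reduction = 36 − 3 = 33 dB.

33 dB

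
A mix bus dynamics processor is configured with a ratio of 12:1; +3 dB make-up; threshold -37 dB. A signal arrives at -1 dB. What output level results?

-31 dB

-1 dB sits 36 dB over threshold.
The 36 dB excess becomes 3 dB after 12:1 reduction.
So the level is -37 + 3 = -34 dB; make-up adds 3 dB, giving -31 dB.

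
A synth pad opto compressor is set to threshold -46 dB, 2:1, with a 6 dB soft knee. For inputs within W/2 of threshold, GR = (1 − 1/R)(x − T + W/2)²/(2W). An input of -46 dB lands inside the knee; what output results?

x − T + W/2 = -46 − (-46) + 3 = 3.
GR = (1 − 1/2) × 3² / 12 = 0.5 × 9 / 12 = 0.375 dB.
Output = -46 − 0.375 = -46.375 dB.

-46.375 dB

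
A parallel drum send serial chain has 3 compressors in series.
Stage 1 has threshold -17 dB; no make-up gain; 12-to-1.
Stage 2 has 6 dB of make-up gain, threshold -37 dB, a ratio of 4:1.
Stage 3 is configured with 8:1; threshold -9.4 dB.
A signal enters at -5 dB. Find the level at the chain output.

Stage 1: overshoot 12 dB → 12/12 = 1 dB → -16 dB.
Stage 2: 21 dB above -37 dB, reduced 4:1 to 5.25 dB above → -31.75 dB; +6 dB make-up → -25.75 dB.
Stage 3: -25.75 dB is at or below the -9.4 dB threshold — no compression; output -25.75 dB.

-25.75 dB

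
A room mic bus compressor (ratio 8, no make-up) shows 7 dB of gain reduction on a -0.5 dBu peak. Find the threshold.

Gain reduction = -0.5 − (-7.5) = 7 dB; output overshoot = GR / (R − 1) = 7 / 7 = 1 dB.
Threshold = output − output overshoot = -7.5 − 1 = -8.5 dBu.

-8.5 dBu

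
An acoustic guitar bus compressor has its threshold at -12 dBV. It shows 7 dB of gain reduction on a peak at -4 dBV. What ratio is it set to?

Input overshoot = -4 − (-12) = 8 dB.
Output overshoot = 8 − 7 = 1 dB.
Ratio = input overshoot / output overshoot = 8 / 1 = 8.

8:1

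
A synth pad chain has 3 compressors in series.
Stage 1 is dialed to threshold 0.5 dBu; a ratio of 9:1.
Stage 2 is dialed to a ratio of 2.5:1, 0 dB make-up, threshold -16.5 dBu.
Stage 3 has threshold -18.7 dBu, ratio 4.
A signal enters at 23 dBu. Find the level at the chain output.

Stage 1: 22.5 dB above 0.5 dBu, reduced 9:1 to 2.5 dB above → 3 dBu.
Stage 2: 3 dBu is 19.5 dB over -16.5 dBu; at 2.5:1 that becomes 7.8 dB over, giving -8.7 dBu.
Stage 3: 10 dB above -18.7 dBu, reduced 4:1 to 2.5 dB above → -16.2 dBu.

-16.2 dBu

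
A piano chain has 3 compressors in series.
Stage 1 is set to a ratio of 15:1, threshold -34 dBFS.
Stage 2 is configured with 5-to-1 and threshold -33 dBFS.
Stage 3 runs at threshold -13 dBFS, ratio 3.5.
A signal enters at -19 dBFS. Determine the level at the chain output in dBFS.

Stage 1: overshoot 15 dB → 15/15 = 1 dB → -33 dBFS.
Stage 2: -33 dBFS is at or below the -33 dBFS threshold — no compression; output -33 dBFS.
Stage 3: -33 dBFS is at or below the -13 dBFS threshold — no compression; output -33 dBFS.

-33 dBFS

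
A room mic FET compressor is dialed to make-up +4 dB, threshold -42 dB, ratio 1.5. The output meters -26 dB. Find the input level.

Stripping the +4 dB make-up gives -30 dB at the gain stage.
The compressed level sits -30 − (-42) = 12 dB over threshold.
Before 1.5:1 compression the overshoot was 12 × 1.5 = 18 dB, so input = -42 + 18 = -24 dB.

-24 dB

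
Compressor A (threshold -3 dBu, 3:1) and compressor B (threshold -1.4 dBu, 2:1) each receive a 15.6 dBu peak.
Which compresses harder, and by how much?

A, by 3.9 dB

A: overshoot 18.6 dB → output overshoot 6.2 dB → GR 12.4 dB.
B: overshoot 17 dB → output overshoot 8.5 dB → GR 8.5 dB.
A applies 3.9 dB more gain reduction.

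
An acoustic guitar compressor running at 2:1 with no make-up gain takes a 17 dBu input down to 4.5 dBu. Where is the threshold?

-8 dBu

Let T be the threshold. Output overshoot = (input overshoot)/R, so 4.5 − T = (17 − T)/2.
2·(4.5 − T) = 17 − T → 1·T = 9 − 17 = -8.
T = -8/1 = -8 dBu.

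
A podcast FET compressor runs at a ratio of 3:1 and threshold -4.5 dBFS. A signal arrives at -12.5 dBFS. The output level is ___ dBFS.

-12.5 dBFS is 8 dB below the -4.5 dBFS threshold, so no gain reduction is applied.
Output = input = -12.5 dBFS.

-12.5 dBFS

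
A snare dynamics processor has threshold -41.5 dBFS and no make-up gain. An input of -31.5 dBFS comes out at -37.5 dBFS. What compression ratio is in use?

2.5:1

Input overshoot = -31.5 − (-41.5) = 10 dB; output overshoot = -37.5 − (-41.5) = 4 dB.
Ratio = 10 / 4 = 2.5.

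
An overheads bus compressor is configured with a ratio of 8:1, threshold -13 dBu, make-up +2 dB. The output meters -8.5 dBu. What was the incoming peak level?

Before make-up, the level was -8.5 − 2 = -10.5 dBu.
Post-compression overshoot = -10.5 − (-13) = 2.5 dB.
Before 8:1 compression the overshoot was 2.5 × 8 = 20 dB, so input = -13 + 20 = 7 dBu.

7 dBu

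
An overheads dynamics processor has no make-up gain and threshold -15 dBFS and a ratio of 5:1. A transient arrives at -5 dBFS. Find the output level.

-5 dBFS sits 10 dB over threshold.
The 10 dB excess becomes 2 dB after 5:1 reduction.
So the level is -15 + 2 = -13 dBFS.

-13 dBFS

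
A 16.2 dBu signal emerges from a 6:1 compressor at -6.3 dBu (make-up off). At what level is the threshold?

Gain reduction = 16.2 − (-6.3) = 22.5 dB; output overshoot = GR / (R − 1) = 22.5 / 5 = 4.5 dB.
Threshold = output − output overshoot = -6.3 − 4.5 = -10.8 dBu.

-10.8 dBu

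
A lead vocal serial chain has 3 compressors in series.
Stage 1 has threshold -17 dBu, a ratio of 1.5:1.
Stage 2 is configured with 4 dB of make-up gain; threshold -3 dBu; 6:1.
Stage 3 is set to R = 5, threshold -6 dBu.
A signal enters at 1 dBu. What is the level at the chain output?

Stage 1: overshoot 18 dB → 18/1.5 = 12 dB → -5 dBu.
Stage 2: -5 dBu is at or below the -3 dBu threshold — no compression; make-up brings it to -1 dBu.
Stage 3: overshoot 5 dB → 5/5 = 1 dB → -5 dBu.

-5 dBu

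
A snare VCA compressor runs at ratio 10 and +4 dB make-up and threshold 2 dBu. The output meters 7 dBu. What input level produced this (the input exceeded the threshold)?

12 dBu

Before make-up, the level was 7 − 4 = 3 dBu.
That's 1 dB above the 2 dBu threshold.
Input overshoot = R × output overshoot = 10 dB → input = 2 + 10 = 12 dBu.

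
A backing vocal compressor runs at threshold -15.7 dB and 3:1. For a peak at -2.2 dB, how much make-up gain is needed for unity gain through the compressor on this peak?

9 dB

Without make-up, output = threshold + overshoot/3 = -15.7 + 4.5 = -11.2 dB.
Gap to target: 9 dB.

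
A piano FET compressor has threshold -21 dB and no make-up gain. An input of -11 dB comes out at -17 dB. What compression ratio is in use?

Input overshoot = -11 − (-21) = 10 dB; output overshoot = -17 − (-21) = 4 dB.
Ratio = 10 / 4 = 2.5.

2.5:1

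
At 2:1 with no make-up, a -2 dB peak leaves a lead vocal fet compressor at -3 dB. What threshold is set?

-4 dB

Input is 2 dB above T (since output overshoot × R = input overshoot: (-3 − T)·2 = -2 − T gives T = -4 dB).
Check: -4 + (-2 − (-4))/2 = -4 + 1 = -3 dB. ✓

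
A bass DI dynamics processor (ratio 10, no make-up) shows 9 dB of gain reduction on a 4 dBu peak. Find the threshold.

Gain reduction = 4 − (-5) = 9 dB; output overshoot = GR / (R − 1) = 9 / 9 = 1 dB.
Threshold = output − output overshoot = -5 − 1 = -6 dBu.

-6 dBu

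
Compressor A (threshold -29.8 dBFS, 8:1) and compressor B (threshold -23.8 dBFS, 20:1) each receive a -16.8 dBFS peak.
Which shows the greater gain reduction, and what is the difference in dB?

A, by 4.725 dB

A: GR = 13 − 13/8 = 11.375 dB.
B: GR = 7 − 7/20 = 6.65 dB.
A applies 4.725 dB more gain reduction.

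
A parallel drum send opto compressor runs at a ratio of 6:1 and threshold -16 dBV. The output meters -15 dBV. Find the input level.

Post-compression overshoot = -15 − (-16) = 1 dB.
Undo the ratio: input overshoot = 1 × 6 = 6 dB, giving input = -10 dBV.

-10 dBV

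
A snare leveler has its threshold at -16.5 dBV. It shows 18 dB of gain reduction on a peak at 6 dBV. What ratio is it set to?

5:1

Input overshoot = 6 − (-16.5) = 22.5 dB.
Output overshoot = 22.5 − 18 = 4.5 dB.
Ratio = input overshoot / output overshoot = 22.5 / 4.5 = 5.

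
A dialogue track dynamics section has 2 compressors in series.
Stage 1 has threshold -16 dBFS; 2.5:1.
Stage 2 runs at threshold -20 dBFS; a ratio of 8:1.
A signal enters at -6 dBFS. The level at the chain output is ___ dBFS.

Stage 1: -6 dBFS is 10 dB over -16 dBFS; at 2.5:1 that becomes 4 dB over, giving -12 dBFS.
Stage 2: 8 dB above -20 dBFS, reduced 8:1 to 1 dB above → -19 dBFS.

-19 dBFS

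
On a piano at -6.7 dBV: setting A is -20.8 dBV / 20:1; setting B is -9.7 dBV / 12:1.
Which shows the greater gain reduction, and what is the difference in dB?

A: overshoot 14.1 dB → output overshoot 0.705 dB → GR 13.395 dB.
B: overshoot 3 dB → output overshoot 0.25 dB → GR 2.75 dB.
Difference: 10.645 dB in favour of A.

A, by 10.645 dB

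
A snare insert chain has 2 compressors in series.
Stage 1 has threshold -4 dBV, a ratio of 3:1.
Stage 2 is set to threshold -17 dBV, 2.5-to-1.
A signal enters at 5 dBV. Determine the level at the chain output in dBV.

-10.6 dBV

Stage 1: 9 dB above -4 dBV, reduced 3:1 to 3 dB above → -1 dBV.
Stage 2: 16 dB above -17 dBV, reduced 2.5:1 to 6.4 dB above → -10.6 dBV.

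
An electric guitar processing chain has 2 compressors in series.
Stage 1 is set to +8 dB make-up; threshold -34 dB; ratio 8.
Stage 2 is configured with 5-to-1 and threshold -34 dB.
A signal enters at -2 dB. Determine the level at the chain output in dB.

Stage 1: 32 dB above -34 dB, reduced 8:1 to 4 dB above → -30 dB; +8 dB make-up → -22 dB.
Stage 2: overshoot 12 dB → 12/5 = 2.4 dB → -31.6 dB.

-31.6 dB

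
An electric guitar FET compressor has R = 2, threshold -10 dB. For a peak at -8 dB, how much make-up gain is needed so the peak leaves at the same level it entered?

Without make-up, output = threshold + overshoot/2 = -10 + 1 = -9 dB.
Gap to target: 1 dB.

1 dB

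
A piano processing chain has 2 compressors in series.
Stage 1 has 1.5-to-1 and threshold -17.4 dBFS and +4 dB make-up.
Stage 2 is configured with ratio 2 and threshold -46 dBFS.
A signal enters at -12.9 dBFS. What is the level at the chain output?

Stage 1: overshoot 4.5 dB → 4.5/1.5 = 3 dB → -14.4 dBFS; +4 dB make-up → -10.4 dBFS.
Stage 2: overshoot 35.6 dB → 35.6/2 = 17.8 dB → -28.2 dBFS.

-28.2 dBFS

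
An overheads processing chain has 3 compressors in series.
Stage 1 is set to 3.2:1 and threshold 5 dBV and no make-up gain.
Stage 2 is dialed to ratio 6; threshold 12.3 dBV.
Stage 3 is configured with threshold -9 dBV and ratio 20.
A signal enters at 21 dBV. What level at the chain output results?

Stage 1: 21 dBV is 16 dB over 5 dBV; at 3.2:1 that becomes 5 dB over, giving 10 dBV.
Stage 2: below threshold (10 ≤ 12.3); passes unchanged; output 10 dBV.
Stage 3: 10 dBV is 19 dB over -9 dBV; at 20:1 that becomes 0.95 dB over, giving -8.05 dBV.

-8.05 dBV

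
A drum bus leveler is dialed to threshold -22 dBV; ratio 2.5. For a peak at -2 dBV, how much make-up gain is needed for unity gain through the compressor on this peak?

12 dB

Without make-up, output = threshold + overshoot/2.5 = -22 + 8 = -14 dBV.
Gap to target: 12 dB.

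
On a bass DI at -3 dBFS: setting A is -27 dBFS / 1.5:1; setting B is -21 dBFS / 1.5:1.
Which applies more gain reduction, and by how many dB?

A: overshoot 24 dB → output overshoot 16 dB → GR 8 dB.
B: overshoot 18 dB → output overshoot 12 dB → GR 6 dB.
A reduces 2 dB more.

A, by 2 dB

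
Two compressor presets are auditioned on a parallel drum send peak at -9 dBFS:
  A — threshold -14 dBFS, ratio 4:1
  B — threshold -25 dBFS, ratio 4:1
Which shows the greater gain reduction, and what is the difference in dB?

A: overshoot 5 dB → output overshoot 1.25 dB → GR 3.75 dB.
B: overshoot 16 dB → output overshoot 4 dB → GR 12 dB.
B applies 8.25 dB more gain reduction.

B, by 8.25 dB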